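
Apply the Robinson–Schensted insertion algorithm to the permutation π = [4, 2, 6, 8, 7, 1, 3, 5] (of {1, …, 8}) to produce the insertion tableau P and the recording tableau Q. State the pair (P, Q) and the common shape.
P = [1, 3, 5] / [2, 6, 7] / [4, 8];  Q = [1, 3, 4] / [2, 5, 8] / [6, 7];  common shape = (3, 3, 2)

Row-insert the values π_1, π_2, … into P one at a time, bumping the leftmost entry strictly greater than the inserted value down to the next row. The recording tableau Q records, in position (i, j), the step at which that cell was added to P.
  Insert 4 (step 1): P = [4];  Q = [1]
  Insert 2 (step 2): P = [2] / [4];  Q = [1] / [2]
  Insert 6 (step 3): P = [2, 6] / [4];  Q = [1, 3] / [2]
  Insert 8 (step 4): P = [2, 6, 8] / [4];  Q = [1, 3, 4] / [2]
  Insert 7 (step 5): P = [2, 6, 7] / [4, 8];  Q = [1, 3, 4] / [2, 5]
  Insert 1 (step 6): P = [1, 6, 7] / [2, 8] / [4];  Q = [1, 3, 4] / [2, 5] / [6]
  Insert 3 (step 7): P = [1, 3, 7] / [2, 6] / [4, 8];  Q = [1, 3, 4] / [2, 5] / [6, 7]
  Insert 5 (step 8): P = [1, 3, 5] / [2, 6, 7] / [4, 8];  Q = [1, 3, 4] / [2, 5, 8] / [6, 7]
Final shape: (3, 3, 2).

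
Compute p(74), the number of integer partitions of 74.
p(74) = 7089500

Compute p(n) via the recurrence p(n, m) = p(n, m−1) + p(n−m, m), where p(n, m) counts partitions of n with all parts ≤ m and p(n) = p(n, n). The base cases are p(0, m) = 1 and p(n, 0) = 0 for n > 0. Filling the table yields p(74) = 7089500. (Euler's pentagonal recurrence is an alternative.)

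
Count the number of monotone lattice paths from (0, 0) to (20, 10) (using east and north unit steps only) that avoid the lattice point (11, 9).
Number of paths = 28365415

Total paths from (0, 0) to (20, 10): C(30, 20) = 30045015. Paths through (11, 9): (paths (0, 0) → (11, 9)) × (paths (11, 9) → (20, 10)) = C(20, 11) · C(10, 9) = 167960 · 10 = 1679600. Avoidance count = 30045015 − 1679600 = 28365415.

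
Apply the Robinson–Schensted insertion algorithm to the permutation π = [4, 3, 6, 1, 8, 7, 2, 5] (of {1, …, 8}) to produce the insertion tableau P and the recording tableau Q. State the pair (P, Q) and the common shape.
P = [1, 2, 5] / [3, 6, 7] / [4, 8];  Q = [1, 3, 5] / [2, 6, 8] / [4, 7];  common shape = (3, 3, 2)

Row-insert the values π_1, π_2, … into P one at a time, bumping the leftmost entry strictly greater than the inserted value down to the next row. The recording tableau Q records, in position (i, j), the step at which that cell was added to P.
  Insert 4 (step 1): P = [4];  Q = [1]
  Insert 3 (step 2): P = [3] / [4];  Q = [1] / [2]
  Insert 6 (step 3): P = [3, 6] / [4];  Q = [1, 3] / [2]
  Insert 1 (step 4): P = [1, 6] / [3] / [4];  Q = [1, 3] / [2] / [4]
  Insert 8 (step 5): P = [1, 6, 8] / [3] / [4];  Q = [1, 3, 5] / [2] / [4]
  Insert 7 (step 6): P = [1, 6, 7] / [3, 8] / [4];  Q = [1, 3, 5] / [2, 6] / [4]
  Insert 2 (step 7): P = [1, 2, 7] / [3, 6] / [4, 8];  Q = [1, 3, 5] / [2, 6] / [4, 7]
  Insert 5 (step 8): P = [1, 2, 5] / [3, 6, 7] / [4, 8];  Q = [1, 3, 5] / [2, 6, 8] / [4, 7]
Final shape: (3, 3, 2).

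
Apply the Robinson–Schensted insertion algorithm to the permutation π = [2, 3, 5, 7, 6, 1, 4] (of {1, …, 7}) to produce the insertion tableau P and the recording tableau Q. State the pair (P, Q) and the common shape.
P = [1, 3, 4, 6] / [2, 5] / [7];  Q = [1, 2, 3, 4] / [5, 7] / [6];  common shape = (4, 2, 1)

Row-insert the values π_1, π_2, … into P one at a time, bumping the leftmost entry strictly greater than the inserted value down to the next row. The recording tableau Q records, in position (i, j), the step at which that cell was added to P.
  Insert 2 (step 1): P = [2];  Q = [1]
  Insert 3 (step 2): P = [2, 3];  Q = [1, 2]
  Insert 5 (step 3): P = [2, 3, 5];  Q = [1, 2, 3]
  Insert 7 (step 4): P = [2, 3, 5, 7];  Q = [1, 2, 3, 4]
  Insert 6 (step 5): P = [2, 3, 5, 6] / [7];  Q = [1, 2, 3, 4] / [5]
  Insert 1 (step 6): P = [1, 3, 5, 6] / [2] / [7];  Q = [1, 2, 3, 4] / [5] / [6]
  Insert 4 (step 7): P = [1, 3, 4, 6] / [2, 5] / [7];  Q = [1, 2, 3, 4] / [5, 7] / [6]
Final shape: (4, 2, 1).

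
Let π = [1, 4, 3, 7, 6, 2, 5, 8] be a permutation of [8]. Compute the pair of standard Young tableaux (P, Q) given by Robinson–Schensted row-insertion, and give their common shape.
P = [1, 2, 5, 8] / [3, 6] / [4, 7];  Q = [1, 2, 4, 8] / [3, 5] / [6, 7];  common shape = (4, 2, 2)

Row-insert the values π_1, π_2, … into P one at a time, bumping the leftmost entry strictly greater than the inserted value down to the next row. The recording tableau Q records, in position (i, j), the step at which that cell was added to P.
  Insert 1 (step 1): P = [1];  Q = [1]
  Insert 4 (step 2): P = [1, 4];  Q = [1, 2]
  Insert 3 (step 3): P = [1, 3] / [4];  Q = [1, 2] / [3]
  Insert 7 (step 4): P = [1, 3, 7] / [4];  Q = [1, 2, 4] / [3]
  Insert 6 (step 5): P = [1, 3, 6] / [4, 7];  Q = [1, 2, 4] / [3, 5]
  Insert 2 (step 6): P = [1, 2, 6] / [3, 7] / [4];  Q = [1, 2, 4] / [3, 5] / [6]
  Insert 5 (step 7): P = [1, 2, 5] / [3, 6] / [4, 7];  Q = [1, 2, 4] / [3, 5] / [6, 7]
  Insert 8 (step 8): P = [1, 2, 5, 8] / [3, 6] / [4, 7];  Q = [1, 2, 4, 8] / [3, 5] / [6, 7]
Final shape: (4, 2, 2).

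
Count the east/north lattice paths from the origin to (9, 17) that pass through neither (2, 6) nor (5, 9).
Number of paths = 1519688

Inclusion–exclusion. Total paths: C(26, 9) = 3124550. Through P₁: C(8, 2)·C(18, 7) = 891072. Through P₂: C(14, 5)·C(12, 4) = 990990. Since P₁ is strictly southwest of P₂, a monotone path through both must visit P₁ then P₂; paths through both = C(8, 2)·C(6, 3)·C(12, 4) = 277200. Avoid both = 3124550 − 891072 − 990990 + 277200 = 1519688.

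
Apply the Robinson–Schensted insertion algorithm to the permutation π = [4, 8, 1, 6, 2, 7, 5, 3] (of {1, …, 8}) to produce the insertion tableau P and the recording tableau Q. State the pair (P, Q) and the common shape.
P = [1, 2, 3] / [4, 5, 7] / [6] / [8];  Q = [1, 2, 6] / [3, 4, 7] / [5] / [8];  common shape = (3, 3, 1, 1)

Row-insert the values π_1, π_2, … into P one at a time, bumping the leftmost entry strictly greater than the inserted value down to the next row. The recording tableau Q records, in position (i, j), the step at which that cell was added to P.
  Insert 4 (step 1): P = [4];  Q = [1]
  Insert 8 (step 2): P = [4, 8];  Q = [1, 2]
  Insert 1 (step 3): P = [1, 8] / [4];  Q = [1, 2] / [3]
  Insert 6 (step 4): P = [1, 6] / [4, 8];  Q = [1, 2] / [3, 4]
  Insert 2 (step 5): P = [1, 2] / [4, 6] / [8];  Q = [1, 2] / [3, 4] / [5]
  Insert 7 (step 6): P = [1, 2, 7] / [4, 6] / [8];  Q = [1, 2, 6] / [3, 4] / [5]
  Insert 5 (step 7): P = [1, 2, 5] / [4, 6, 7] / [8];  Q = [1, 2, 6] / [3, 4, 7] / [5]
  Insert 3 (step 8): P = [1, 2, 3] / [4, 5, 7] / [6] / [8];  Q = [1, 2, 6] / [3, 4, 7] / [5] / [8]
Final shape: (3, 3, 1, 1).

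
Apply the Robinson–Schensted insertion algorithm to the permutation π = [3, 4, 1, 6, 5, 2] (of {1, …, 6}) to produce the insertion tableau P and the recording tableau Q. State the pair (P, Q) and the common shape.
P = [1, 2, 5] / [3, 4] / [6];  Q = [1, 2, 4] / [3, 5] / [6];  common shape = (3, 2, 1)

Row-insert the values π_1, π_2, … into P one at a time, bumping the leftmost entry strictly greater than the inserted value down to the next row. The recording tableau Q records, in position (i, j), the step at which that cell was added to P.
  Insert 3 (step 1): P = [3];  Q = [1]
  Insert 4 (step 2): P = [3, 4];  Q = [1, 2]
  Insert 1 (step 3): P = [1, 4] / [3];  Q = [1, 2] / [3]
  Insert 6 (step 4): P = [1, 4, 6] / [3];  Q = [1, 2, 4] / [3]
  Insert 5 (step 5): P = [1, 4, 5] / [3, 6];  Q = [1, 2, 4] / [3, 5]
  Insert 2 (step 6): P = [1, 2, 5] / [3, 4] / [6];  Q = [1, 2, 4] / [3, 5] / [6]
Final shape: (3, 2, 1).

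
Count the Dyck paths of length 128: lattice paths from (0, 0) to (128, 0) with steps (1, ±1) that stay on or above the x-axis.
C_64 = 368479169875816659479009042713546950

These Dyck paths are counted by the Catalan number C_n = (1/(n + 1)) · C(2n, n). For n = 64: C_64 = (1/65) · C(128, 64) = 23951146041928082866135587776380551750/65 = 368479169875816659479009042713546950.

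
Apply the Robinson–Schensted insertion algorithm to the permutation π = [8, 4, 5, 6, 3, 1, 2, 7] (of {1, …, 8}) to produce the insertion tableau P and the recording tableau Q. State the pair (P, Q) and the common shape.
P = [1, 2, 6, 7] / [3, 5] / [4] / [8];  Q = [1, 3, 4, 8] / [2, 7] / [5] / [6];  common shape = (4, 2, 1, 1)

Row-insert the values π_1, π_2, … into P one at a time, bumping the leftmost entry strictly greater than the inserted value down to the next row. The recording tableau Q records, in position (i, j), the step at which that cell was added to P.
  Insert 8 (step 1): P = [8];  Q = [1]
  Insert 4 (step 2): P = [4] / [8];  Q = [1] / [2]
  Insert 5 (step 3): P = [4, 5] / [8];  Q = [1, 3] / [2]
  Insert 6 (step 4): P = [4, 5, 6] / [8];  Q = [1, 3, 4] / [2]
  Insert 3 (step 5): P = [3, 5, 6] / [4] / [8];  Q = [1, 3, 4] / [2] / [5]
  Insert 1 (step 6): P = [1, 5, 6] / [3] / [4] / [8];  Q = [1, 3, 4] / [2] / [5] / [6]
  Insert 2 (step 7): P = [1, 2, 6] / [3, 5] / [4] / [8];  Q = [1, 3, 4] / [2, 7] / [5] / [6]
  Insert 7 (step 8): P = [1, 2, 6, 7] / [3, 5] / [4] / [8];  Q = [1, 3, 4, 8] / [2, 7] / [5] / [6]
Final shape: (4, 2, 1, 1).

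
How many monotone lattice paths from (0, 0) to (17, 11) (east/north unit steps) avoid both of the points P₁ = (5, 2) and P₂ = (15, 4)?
Number of paths = 15212010

Inclusion–exclusion. Total paths: C(28, 17) = 21474180. Through P₁: C(7, 5)·C(21, 12) = 6172530. Through P₂: C(19, 15)·C(9, 2) = 139536. Since P₁ is strictly southwest of P₂, a monotone path through both must visit P₁ then P₂; paths through both = C(7, 5)·C(12, 10)·C(9, 2) = 49896. Avoid both = 21474180 − 6172530 − 139536 + 49896 = 15212010.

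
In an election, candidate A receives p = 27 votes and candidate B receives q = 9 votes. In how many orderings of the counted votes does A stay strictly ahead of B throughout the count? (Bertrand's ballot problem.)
Strict-lead orderings = 47071640

Total orderings of the 36 votes with 27 for A: C(36, 27) = 94143280. By the Bertrand ballot formula (Cycle Lemma / reflection principle), the number of orderings in which A is strictly ahead of B throughout is (p − q)/(p + q) · C(p + q, p) = (27 − 9)/(27 + 9) · 94143280 = 47071640.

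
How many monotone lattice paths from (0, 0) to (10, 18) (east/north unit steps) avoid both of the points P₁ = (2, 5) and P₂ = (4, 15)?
Number of paths = 8640660

Inclusion–exclusion. Total paths: C(28, 10) = 13123110. Through P₁: C(7, 2)·C(21, 8) = 4273290. Through P₂: C(19, 4)·C(9, 6) = 325584. Since P₁ is strictly southwest of P₂, a monotone path through both must visit P₁ then P₂; paths through both = C(7, 2)·C(12, 2)·C(9, 6) = 116424. Avoid both = 13123110 − 4273290 − 325584 + 116424 = 8640660.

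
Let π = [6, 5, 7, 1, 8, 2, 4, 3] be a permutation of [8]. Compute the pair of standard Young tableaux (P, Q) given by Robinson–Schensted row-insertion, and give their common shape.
P = [1, 2, 3] / [4, 7, 8] / [5] / [6];  Q = [1, 3, 5] / [2, 6, 7] / [4] / [8];  common shape = (3, 3, 1, 1)

Row-insert the values π_1, π_2, … into P one at a time, bumping the leftmost entry strictly greater than the inserted value down to the next row. The recording tableau Q records, in position (i, j), the step at which that cell was added to P.
  Insert 6 (step 1): P = [6];  Q = [1]
  Insert 5 (step 2): P = [5] / [6];  Q = [1] / [2]
  Insert 7 (step 3): P = [5, 7] / [6];  Q = [1, 3] / [2]
  Insert 1 (step 4): P = [1, 7] / [5] / [6];  Q = [1, 3] / [2] / [4]
  Insert 8 (step 5): P = [1, 7, 8] / [5] / [6];  Q = [1, 3, 5] / [2] / [4]
  Insert 2 (step 6): P = [1, 2, 8] / [5, 7] / [6];  Q = [1, 3, 5] / [2, 6] / [4]
  Insert 4 (step 7): P = [1, 2, 4] / [5, 7, 8] / [6];  Q = [1, 3, 5] / [2, 6, 7] / [4]
  Insert 3 (step 8): P = [1, 2, 3] / [4, 7, 8] / [5] / [6];  Q = [1, 3, 5] / [2, 6, 7] / [4] / [8]
Final shape: (3, 3, 1, 1).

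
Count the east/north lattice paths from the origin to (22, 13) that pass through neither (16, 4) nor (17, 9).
Number of paths = 1062058095

Inclusion–exclusion. Total paths: C(35, 22) = 1476337800. Through P₁: C(20, 16)·C(15, 6) = 24249225. Through P₂: C(26, 17)·C(9, 5) = 393693300. Since P₁ is strictly southwest of P₂, a monotone path through both must visit P₁ then P₂; paths through both = C(20, 16)·C(6, 1)·C(9, 5) = 3662820. Avoid both = 1476337800 − 24249225 − 393693300 + 3662820 = 1062058095.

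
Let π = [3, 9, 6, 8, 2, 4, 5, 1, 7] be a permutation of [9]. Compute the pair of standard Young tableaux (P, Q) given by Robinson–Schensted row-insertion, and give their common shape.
P = [1, 4, 5, 7] / [2, 6, 8] / [3] / [9];  Q = [1, 2, 4, 9] / [3, 6, 7] / [5] / [8];  common shape = (4, 3, 1, 1)

Row-insert the values π_1, π_2, … into P one at a time, bumping the leftmost entry strictly greater than the inserted value down to the next row. The recording tableau Q records, in position (i, j), the step at which that cell was added to P.
  Insert 3 (step 1): P = [3];  Q = [1]
  Insert 9 (step 2): P = [3, 9];  Q = [1, 2]
  Insert 6 (step 3): P = [3, 6] / [9];  Q = [1, 2] / [3]
  Insert 8 (step 4): P = [3, 6, 8] / [9];  Q = [1, 2, 4] / [3]
  Insert 2 (step 5): P = [2, 6, 8] / [3] / [9];  Q = [1, 2, 4] / [3] / [5]
  Insert 4 (step 6): P = [2, 4, 8] / [3, 6] / [9];  Q = [1, 2, 4] / [3, 6] / [5]
  Insert 5 (step 7): P = [2, 4, 5] / [3, 6, 8] / [9];  Q = [1, 2, 4] / [3, 6, 7] / [5]
  Insert 1 (step 8): P = [1, 4, 5] / [2, 6, 8] / [3] / [9];  Q = [1, 2, 4] / [3, 6, 7] / [5] / [8]
  Insert 7 (step 9): P = [1, 4, 5, 7] / [2, 6, 8] / [3] / [9];  Q = [1, 2, 4, 9] / [3, 6, 7] / [5] / [8]
Final shape: (4, 3, 1, 1).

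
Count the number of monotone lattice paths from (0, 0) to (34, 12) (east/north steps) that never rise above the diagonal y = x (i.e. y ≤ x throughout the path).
Number of paths = 25569834459

By the reflection principle (André's argument), the number of monotone paths to (34, 12) with n ≤ m that never go above y = x is C(46, 34) − C(46, 35) = 38910617655 − 13340783196 = 25569834459.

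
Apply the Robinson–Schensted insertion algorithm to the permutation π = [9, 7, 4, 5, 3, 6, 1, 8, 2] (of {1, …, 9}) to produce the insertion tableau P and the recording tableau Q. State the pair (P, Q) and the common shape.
P = [1, 2, 6, 8] / [3, 5] / [4] / [7] / [9];  Q = [1, 4, 6, 8] / [2, 9] / [3] / [5] / [7];  common shape = (4, 2, 1, 1, 1)

Row-insert the values π_1, π_2, … into P one at a time, bumping the leftmost entry strictly greater than the inserted value down to the next row. The recording tableau Q records, in position (i, j), the step at which that cell was added to P.
  Insert 9 (step 1): P = [9];  Q = [1]
  Insert 7 (step 2): P = [7] / [9];  Q = [1] / [2]
  Insert 4 (step 3): P = [4] / [7] / [9];  Q = [1] / [2] / [3]
  Insert 5 (step 4): P = [4, 5] / [7] / [9];  Q = [1, 4] / [2] / [3]
  Insert 3 (step 5): P = [3, 5] / [4] / [7] / [9];  Q = [1, 4] / [2] / [3] / [5]
  Insert 6 (step 6): P = [3, 5, 6] / [4] / [7] / [9];  Q = [1, 4, 6] / [2] / [3] / [5]
  Insert 1 (step 7): P = [1, 5, 6] / [3] / [4] / [7] / [9];  Q = [1, 4, 6] / [2] / [3] / [5] / [7]
  Insert 8 (step 8): P = [1, 5, 6, 8] / [3] / [4] / [7] / [9];  Q = [1, 4, 6, 8] / [2] / [3] / [5] / [7]
  Insert 2 (step 9): P = [1, 2, 6, 8] / [3, 5] / [4] / [7] / [9];  Q = [1, 4, 6, 8] / [2, 9] / [3] / [5] / [7]
Final shape: (4, 2, 1, 1, 1).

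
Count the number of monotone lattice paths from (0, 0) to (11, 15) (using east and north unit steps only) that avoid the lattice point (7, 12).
Number of paths = 5962580

Total paths from (0, 0) to (11, 15): C(26, 11) = 7726160. Paths through (7, 12): (paths (0, 0) → (7, 12)) × (paths (7, 12) → (11, 15)) = C(19, 7) · C(7, 4) = 50388 · 35 = 1763580. Avoidance count = 7726160 − 1763580 = 5962580.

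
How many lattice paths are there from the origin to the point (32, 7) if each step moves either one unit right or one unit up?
Number of paths = 15380937

A monotone lattice path from (0, 0) to (32, 7) consists of 32 east steps and 7 north steps in some order, so it is determined by which 32 of the 39 steps are east. The count is C(39, 32) = 15380937.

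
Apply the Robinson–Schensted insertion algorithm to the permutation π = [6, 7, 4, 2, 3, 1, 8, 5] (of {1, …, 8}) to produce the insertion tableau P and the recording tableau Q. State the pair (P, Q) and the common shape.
P = [1, 3, 5] / [2, 7, 8] / [4] / [6];  Q = [1, 2, 7] / [3, 5, 8] / [4] / [6];  common shape = (3, 3, 1, 1)

Row-insert the values π_1, π_2, … into P one at a time, bumping the leftmost entry strictly greater than the inserted value down to the next row. The recording tableau Q records, in position (i, j), the step at which that cell was added to P.
  Insert 6 (step 1): P = [6];  Q = [1]
  Insert 7 (step 2): P = [6, 7];  Q = [1, 2]
  Insert 4 (step 3): P = [4, 7] / [6];  Q = [1, 2] / [3]
  Insert 2 (step 4): P = [2, 7] / [4] / [6];  Q = [1, 2] / [3] / [4]
  Insert 3 (step 5): P = [2, 3] / [4, 7] / [6];  Q = [1, 2] / [3, 5] / [4]
  Insert 1 (step 6): P = [1, 3] / [2, 7] / [4] / [6];  Q = [1, 2] / [3, 5] / [4] / [6]
  Insert 8 (step 7): P = [1, 3, 8] / [2, 7] / [4] / [6];  Q = [1, 2, 7] / [3, 5] / [4] / [6]
  Insert 5 (step 8): P = [1, 3, 5] / [2, 7, 8] / [4] / [6];  Q = [1, 2, 7] / [3, 5, 8] / [4] / [6]
Final shape: (3, 3, 1, 1).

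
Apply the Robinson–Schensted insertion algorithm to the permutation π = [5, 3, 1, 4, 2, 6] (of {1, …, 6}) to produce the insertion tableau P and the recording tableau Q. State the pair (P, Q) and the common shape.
P = [1, 2, 6] / [3, 4] / [5];  Q = [1, 4, 6] / [2, 5] / [3];  common shape = (3, 2, 1)

Row-insert the values π_1, π_2, … into P one at a time, bumping the leftmost entry strictly greater than the inserted value down to the next row. The recording tableau Q records, in position (i, j), the step at which that cell was added to P.
  Insert 5 (step 1): P = [5];  Q = [1]
  Insert 3 (step 2): P = [3] / [5];  Q = [1] / [2]
  Insert 1 (step 3): P = [1] / [3] / [5];  Q = [1] / [2] / [3]
  Insert 4 (step 4): P = [1, 4] / [3] / [5];  Q = [1, 4] / [2] / [3]
  Insert 2 (step 5): P = [1, 2] / [3, 4] / [5];  Q = [1, 4] / [2, 5] / [3]
  Insert 6 (step 6): P = [1, 2, 6] / [3, 4] / [5];  Q = [1, 4, 6] / [2, 5] / [3]
Final shape: (3, 2, 1).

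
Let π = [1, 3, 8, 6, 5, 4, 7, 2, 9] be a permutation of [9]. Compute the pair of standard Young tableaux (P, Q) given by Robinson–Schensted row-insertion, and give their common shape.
P = [1, 2, 4, 7, 9] / [3] / [5] / [6] / [8];  Q = [1, 2, 3, 7, 9] / [4] / [5] / [6] / [8];  common shape = (5, 1, 1, 1, 1)

Row-insert the values π_1, π_2, … into P one at a time, bumping the leftmost entry strictly greater than the inserted value down to the next row. The recording tableau Q records, in position (i, j), the step at which that cell was added to P.
  Insert 1 (step 1): P = [1];  Q = [1]
  Insert 3 (step 2): P = [1, 3];  Q = [1, 2]
  Insert 8 (step 3): P = [1, 3, 8];  Q = [1, 2, 3]
  Insert 6 (step 4): P = [1, 3, 6] / [8];  Q = [1, 2, 3] / [4]
  Insert 5 (step 5): P = [1, 3, 5] / [6] / [8];  Q = [1, 2, 3] / [4] / [5]
  Insert 4 (step 6): P = [1, 3, 4] / [5] / [6] / [8];  Q = [1, 2, 3] / [4] / [5] / [6]
  Insert 7 (step 7): P = [1, 3, 4, 7] / [5] / [6] / [8];  Q = [1, 2, 3, 7] / [4] / [5] / [6]
  Insert 2 (step 8): P = [1, 2, 4, 7] / [3] / [5] / [6] / [8];  Q = [1, 2, 3, 7] / [4] / [5] / [6] / [8]
  Insert 9 (step 9): P = [1, 2, 4, 7, 9] / [3] / [5] / [6] / [8];  Q = [1, 2, 3, 7, 9] / [4] / [5] / [6] / [8]
Final shape: (5, 1, 1, 1, 1).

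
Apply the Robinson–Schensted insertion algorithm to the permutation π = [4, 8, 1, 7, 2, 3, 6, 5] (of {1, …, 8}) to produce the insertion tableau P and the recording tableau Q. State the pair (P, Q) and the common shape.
P = [1, 2, 3, 5] / [4, 6] / [7] / [8];  Q = [1, 2, 6, 7] / [3, 4] / [5] / [8];  common shape = (4, 2, 1, 1)

Row-insert the values π_1, π_2, … into P one at a time, bumping the leftmost entry strictly greater than the inserted value down to the next row. The recording tableau Q records, in position (i, j), the step at which that cell was added to P.
  Insert 4 (step 1): P = [4];  Q = [1]
  Insert 8 (step 2): P = [4, 8];  Q = [1, 2]
  Insert 1 (step 3): P = [1, 8] / [4];  Q = [1, 2] / [3]
  Insert 7 (step 4): P = [1, 7] / [4, 8];  Q = [1, 2] / [3, 4]
  Insert 2 (step 5): P = [1, 2] / [4, 7] / [8];  Q = [1, 2] / [3, 4] / [5]
  Insert 3 (step 6): P = [1, 2, 3] / [4, 7] / [8];  Q = [1, 2, 6] / [3, 4] / [5]
  Insert 6 (step 7): P = [1, 2, 3, 6] / [4, 7] / [8];  Q = [1, 2, 6, 7] / [3, 4] / [5]
  Insert 5 (step 8): P = [1, 2, 3, 5] / [4, 6] / [7] / [8];  Q = [1, 2, 6, 7] / [3, 4] / [5] / [8]
Final shape: (4, 2, 1, 1).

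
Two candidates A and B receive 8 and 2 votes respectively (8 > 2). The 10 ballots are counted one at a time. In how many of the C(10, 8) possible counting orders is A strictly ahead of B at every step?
Strict-lead orderings = 27

Total orderings of the 10 votes with 8 for A: C(10, 8) = 45. By the Bertrand ballot formula (Cycle Lemma / reflection principle), the number of orderings in which A is strictly ahead of B throughout is (p − q)/(p + q) · C(p + q, p) = (8 − 2)/(8 + 2) · 45 = 27.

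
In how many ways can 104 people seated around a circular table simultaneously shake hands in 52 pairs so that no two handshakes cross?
C_52 = 29869166945772625950142417512

These noncrossing handshakes are counted by the Catalan number C_n = (1/(n + 1)) · C(2n, n). For n = 52: C_52 = (1/53) · C(104, 52) = 1583065848125949175357548128136/53 = 29869166945772625950142417512.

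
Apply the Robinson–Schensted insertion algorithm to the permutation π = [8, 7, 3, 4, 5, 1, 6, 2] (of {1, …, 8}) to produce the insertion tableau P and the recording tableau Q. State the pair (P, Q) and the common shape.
P = [1, 2, 5, 6] / [3, 4] / [7] / [8];  Q = [1, 4, 5, 7] / [2, 8] / [3] / [6];  common shape = (4, 2, 1, 1)

Row-insert the values π_1, π_2, … into P one at a time, bumping the leftmost entry strictly greater than the inserted value down to the next row. The recording tableau Q records, in position (i, j), the step at which that cell was added to P.
  Insert 8 (step 1): P = [8];  Q = [1]
  Insert 7 (step 2): P = [7] / [8];  Q = [1] / [2]
  Insert 3 (step 3): P = [3] / [7] / [8];  Q = [1] / [2] / [3]
  Insert 4 (step 4): P = [3, 4] / [7] / [8];  Q = [1, 4] / [2] / [3]
  Insert 5 (step 5): P = [3, 4, 5] / [7] / [8];  Q = [1, 4, 5] / [2] / [3]
  Insert 1 (step 6): P = [1, 4, 5] / [3] / [7] / [8];  Q = [1, 4, 5] / [2] / [3] / [6]
  Insert 6 (step 7): P = [1, 4, 5, 6] / [3] / [7] / [8];  Q = [1, 4, 5, 7] / [2] / [3] / [6]
  Insert 2 (step 8): P = [1, 2, 5, 6] / [3, 4] / [7] / [8];  Q = [1, 4, 5, 7] / [2, 8] / [3] / [6]
Final shape: (4, 2, 1, 1).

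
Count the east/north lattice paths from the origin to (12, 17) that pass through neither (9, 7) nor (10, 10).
Number of paths = 43620239

Inclusion–exclusion. Total paths: C(29, 12) = 51895935. Through P₁: C(16, 9)·C(13, 3) = 3271840. Through P₂: C(20, 10)·C(9, 2) = 6651216. Since P₁ is strictly southwest of P₂, a monotone path through both must visit P₁ then P₂; paths through both = C(16, 9)·C(4, 1)·C(9, 2) = 1647360. Avoid both = 51895935 − 3271840 − 6651216 + 1647360 = 43620239.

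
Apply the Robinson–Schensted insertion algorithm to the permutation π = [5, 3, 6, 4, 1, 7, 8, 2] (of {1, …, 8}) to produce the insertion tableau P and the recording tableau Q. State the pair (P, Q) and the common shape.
P = [1, 2, 7, 8] / [3, 4] / [5, 6];  Q = [1, 3, 6, 7] / [2, 4] / [5, 8];  common shape = (4, 2, 2)

Row-insert the values π_1, π_2, … into P one at a time, bumping the leftmost entry strictly greater than the inserted value down to the next row. The recording tableau Q records, in position (i, j), the step at which that cell was added to P.
  Insert 5 (step 1): P = [5];  Q = [1]
  Insert 3 (step 2): P = [3] / [5];  Q = [1] / [2]
  Insert 6 (step 3): P = [3, 6] / [5];  Q = [1, 3] / [2]
  Insert 4 (step 4): P = [3, 4] / [5, 6];  Q = [1, 3] / [2, 4]
  Insert 1 (step 5): P = [1, 4] / [3, 6] / [5];  Q = [1, 3] / [2, 4] / [5]
  Insert 7 (step 6): P = [1, 4, 7] / [3, 6] / [5];  Q = [1, 3, 6] / [2, 4] / [5]
  Insert 8 (step 7): P = [1, 4, 7, 8] / [3, 6] / [5];  Q = [1, 3, 6, 7] / [2, 4] / [5]
  Insert 2 (step 8): P = [1, 2, 7, 8] / [3, 4] / [5, 6];  Q = [1, 3, 6, 7] / [2, 4] / [5, 8]
Final shape: (4, 2, 2).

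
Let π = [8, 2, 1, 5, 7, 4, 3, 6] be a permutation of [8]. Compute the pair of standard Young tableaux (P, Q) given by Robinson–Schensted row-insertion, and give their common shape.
P = [1, 3, 6] / [2, 4, 7] / [5] / [8];  Q = [1, 4, 5] / [2, 6, 8] / [3] / [7];  common shape = (3, 3, 1, 1)

Row-insert the values π_1, π_2, … into P one at a time, bumping the leftmost entry strictly greater than the inserted value down to the next row. The recording tableau Q records, in position (i, j), the step at which that cell was added to P.
  Insert 8 (step 1): P = [8];  Q = [1]
  Insert 2 (step 2): P = [2] / [8];  Q = [1] / [2]
  Insert 1 (step 3): P = [1] / [2] / [8];  Q = [1] / [2] / [3]
  Insert 5 (step 4): P = [1, 5] / [2] / [8];  Q = [1, 4] / [2] / [3]
  Insert 7 (step 5): P = [1, 5, 7] / [2] / [8];  Q = [1, 4, 5] / [2] / [3]
  Insert 4 (step 6): P = [1, 4, 7] / [2, 5] / [8];  Q = [1, 4, 5] / [2, 6] / [3]
  Insert 3 (step 7): P = [1, 3, 7] / [2, 4] / [5] / [8];  Q = [1, 4, 5] / [2, 6] / [3] / [7]
  Insert 6 (step 8): P = [1, 3, 6] / [2, 4, 7] / [5] / [8];  Q = [1, 4, 5] / [2, 6, 8] / [3] / [7]
Final shape: (3, 3, 1, 1).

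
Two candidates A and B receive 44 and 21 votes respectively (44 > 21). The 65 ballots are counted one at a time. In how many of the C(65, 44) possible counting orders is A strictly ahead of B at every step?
Strict-lead orderings = 21488271095284560

Total orderings of the 65 votes with 44 for A: C(65, 44) = 60727722660586800. By the Bertrand ballot formula (Cycle Lemma / reflection principle), the number of orderings in which A is strictly ahead of B throughout is (p − q)/(p + q) · C(p + q, p) = (44 − 21)/(44 + 21) · 60727722660586800 = 21488271095284560.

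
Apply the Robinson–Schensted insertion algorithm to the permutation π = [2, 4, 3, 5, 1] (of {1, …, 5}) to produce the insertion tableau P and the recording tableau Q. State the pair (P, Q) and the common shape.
P = [1, 3, 5] / [2] / [4];  Q = [1, 2, 4] / [3] / [5];  common shape = (3, 1, 1)

Row-insert the values π_1, π_2, … into P one at a time, bumping the leftmost entry strictly greater than the inserted value down to the next row. The recording tableau Q records, in position (i, j), the step at which that cell was added to P.
  Insert 2 (step 1): P = [2];  Q = [1]
  Insert 4 (step 2): P = [2, 4];  Q = [1, 2]
  Insert 3 (step 3): P = [2, 3] / [4];  Q = [1, 2] / [3]
  Insert 5 (step 4): P = [2, 3, 5] / [4];  Q = [1, 2, 4] / [3]
  Insert 1 (step 5): P = [1, 3, 5] / [2] / [4];  Q = [1, 2, 4] / [3] / [5]
Final shape: (3, 1, 1).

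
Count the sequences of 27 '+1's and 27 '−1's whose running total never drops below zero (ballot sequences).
C_27 = 69533550916004

These ballot sequences are counted by the Catalan number C_n = (1/(n + 1)) · C(2n, n). For n = 27: C_27 = (1/28) · C(54, 27) = 1946939425648112/28 = 69533550916004.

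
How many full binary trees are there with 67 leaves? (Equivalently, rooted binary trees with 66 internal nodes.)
C_66 = 5632681584560312734993915705849145100

These full binary trees are counted by the Catalan number C_n = (1/(n + 1)) · C(2n, n). For n = 66: C_66 = (1/67) · C(132, 66) = 377389666165540953244592352291892721700/67 = 5632681584560312734993915705849145100.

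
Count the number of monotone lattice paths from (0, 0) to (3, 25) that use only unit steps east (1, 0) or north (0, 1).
Number of paths = 3276

A monotone lattice path from (0, 0) to (3, 25) consists of 3 east steps and 25 north steps in some order, so it is determined by which 3 of the 28 steps are east. The count is C(28, 3) = 3276.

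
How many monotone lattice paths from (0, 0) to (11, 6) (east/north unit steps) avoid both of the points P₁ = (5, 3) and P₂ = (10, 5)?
Number of paths = 4018

Inclusion–exclusion. Total paths: C(17, 11) = 12376. Through P₁: C(8, 5)·C(9, 6) = 4704. Through P₂: C(15, 10)·C(2, 1) = 6006. Since P₁ is strictly southwest of P₂, a monotone path through both must visit P₁ then P₂; paths through both = C(8, 5)·C(7, 5)·C(2, 1) = 2352. Avoid both = 12376 − 4704 − 6006 + 2352 = 4018.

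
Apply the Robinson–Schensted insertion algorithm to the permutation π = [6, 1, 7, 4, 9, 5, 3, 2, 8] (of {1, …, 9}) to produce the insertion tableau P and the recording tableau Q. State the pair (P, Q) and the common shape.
P = [1, 2, 5, 8] / [3, 7, 9] / [4] / [6];  Q = [1, 3, 5, 9] / [2, 4, 6] / [7] / [8];  common shape = (4, 3, 1, 1)

Row-insert the values π_1, π_2, … into P one at a time, bumping the leftmost entry strictly greater than the inserted value down to the next row. The recording tableau Q records, in position (i, j), the step at which that cell was added to P.
  Insert 6 (step 1): P = [6];  Q = [1]
  Insert 1 (step 2): P = [1] / [6];  Q = [1] / [2]
  Insert 7 (step 3): P = [1, 7] / [6];  Q = [1, 3] / [2]
  Insert 4 (step 4): P = [1, 4] / [6, 7];  Q = [1, 3] / [2, 4]
  Insert 9 (step 5): P = [1, 4, 9] / [6, 7];  Q = [1, 3, 5] / [2, 4]
  Insert 5 (step 6): P = [1, 4, 5] / [6, 7, 9];  Q = [1, 3, 5] / [2, 4, 6]
  Insert 3 (step 7): P = [1, 3, 5] / [4, 7, 9] / [6];  Q = [1, 3, 5] / [2, 4, 6] / [7]
  Insert 2 (step 8): P = [1, 2, 5] / [3, 7, 9] / [4] / [6];  Q = [1, 3, 5] / [2, 4, 6] / [7] / [8]
  Insert 8 (step 9): P = [1, 2, 5, 8] / [3, 7, 9] / [4] / [6];  Q = [1, 3, 5, 9] / [2, 4, 6] / [7] / [8]
Final shape: (4, 3, 1, 1).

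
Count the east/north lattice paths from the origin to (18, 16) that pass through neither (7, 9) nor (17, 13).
Number of paths = 1406661230

Inclusion–exclusion. Total paths: C(34, 18) = 2203961430. Through P₁: C(16, 7)·C(18, 11) = 364066560. Through P₂: C(30, 17)·C(4, 1) = 479039400. Since P₁ is strictly southwest of P₂, a monotone path through both must visit P₁ then P₂; paths through both = C(16, 7)·C(14, 10)·C(4, 1) = 45805760. Avoid both = 2203961430 − 364066560 − 479039400 + 45805760 = 1406661230.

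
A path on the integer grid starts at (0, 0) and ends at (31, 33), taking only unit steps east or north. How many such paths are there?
Number of paths = 1777090076065542336

A monotone lattice path from (0, 0) to (31, 33) consists of 31 east steps and 33 north steps in some order, so it is determined by which 31 of the 64 steps are east. The count is C(64, 31) = 1777090076065542336.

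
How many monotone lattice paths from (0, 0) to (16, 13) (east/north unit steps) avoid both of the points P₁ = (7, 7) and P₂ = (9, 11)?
Number of paths = 46493475

Inclusion–exclusion. Total paths: C(29, 16) = 67863915. Through P₁: C(14, 7)·C(15, 9) = 17177160. Through P₂: C(20, 9)·C(9, 7) = 6046560. Since P₁ is strictly southwest of P₂, a monotone path through both must visit P₁ then P₂; paths through both = C(14, 7)·C(6, 2)·C(9, 7) = 1853280. Avoid both = 67863915 − 17177160 − 6046560 + 1853280 = 46493475.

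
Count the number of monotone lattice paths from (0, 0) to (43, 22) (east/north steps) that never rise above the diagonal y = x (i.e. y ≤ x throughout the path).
Number of paths = 60727722660586800

By the reflection principle (André's argument), the number of monotone paths to (43, 22) with n ≤ m that never go above y = x is C(65, 43) − C(65, 44) = 121455445321173600 − 60727722660586800 = 60727722660586800.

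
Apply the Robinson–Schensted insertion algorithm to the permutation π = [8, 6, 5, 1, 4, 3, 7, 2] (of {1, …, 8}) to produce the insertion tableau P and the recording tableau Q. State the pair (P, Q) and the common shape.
P = [1, 2, 7] / [3] / [4] / [5] / [6] / [8];  Q = [1, 5, 7] / [2] / [3] / [4] / [6] / [8];  common shape = (3, 1, 1, 1, 1, 1)

Row-insert the values π_1, π_2, … into P one at a time, bumping the leftmost entry strictly greater than the inserted value down to the next row. The recording tableau Q records, in position (i, j), the step at which that cell was added to P.
  Insert 8 (step 1): P = [8];  Q = [1]
  Insert 6 (step 2): P = [6] / [8];  Q = [1] / [2]
  Insert 5 (step 3): P = [5] / [6] / [8];  Q = [1] / [2] / [3]
  Insert 1 (step 4): P = [1] / [5] / [6] / [8];  Q = [1] / [2] / [3] / [4]
  Insert 4 (step 5): P = [1, 4] / [5] / [6] / [8];  Q = [1, 5] / [2] / [3] / [4]
  Insert 3 (step 6): P = [1, 3] / [4] / [5] / [6] / [8];  Q = [1, 5] / [2] / [3] / [4] / [6]
  Insert 7 (step 7): P = [1, 3, 7] / [4] / [5] / [6] / [8];  Q = [1, 5, 7] / [2] / [3] / [4] / [6]
  Insert 2 (step 8): P = [1, 2, 7] / [3] / [4] / [5] / [6] / [8];  Q = [1, 5, 7] / [2] / [3] / [4] / [6] / [8]
Final shape: (3, 1, 1, 1, 1, 1).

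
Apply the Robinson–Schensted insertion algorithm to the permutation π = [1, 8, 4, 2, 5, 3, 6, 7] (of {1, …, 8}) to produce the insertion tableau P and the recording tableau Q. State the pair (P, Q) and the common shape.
P = [1, 2, 3, 6, 7] / [4, 5] / [8];  Q = [1, 2, 5, 7, 8] / [3, 6] / [4];  common shape = (5, 2, 1)

Row-insert the values π_1, π_2, … into P one at a time, bumping the leftmost entry strictly greater than the inserted value down to the next row. The recording tableau Q records, in position (i, j), the step at which that cell was added to P.
  Insert 1 (step 1): P = [1];  Q = [1]
  Insert 8 (step 2): P = [1, 8];  Q = [1, 2]
  Insert 4 (step 3): P = [1, 4] / [8];  Q = [1, 2] / [3]
  Insert 2 (step 4): P = [1, 2] / [4] / [8];  Q = [1, 2] / [3] / [4]
  Insert 5 (step 5): P = [1, 2, 5] / [4] / [8];  Q = [1, 2, 5] / [3] / [4]
  Insert 3 (step 6): P = [1, 2, 3] / [4, 5] / [8];  Q = [1, 2, 5] / [3, 6] / [4]
  Insert 6 (step 7): P = [1, 2, 3, 6] / [4, 5] / [8];  Q = [1, 2, 5, 7] / [3, 6] / [4]
  Insert 7 (step 8): P = [1, 2, 3, 6, 7] / [4, 5] / [8];  Q = [1, 2, 5, 7, 8] / [3, 6] / [4]
Final shape: (5, 2, 1).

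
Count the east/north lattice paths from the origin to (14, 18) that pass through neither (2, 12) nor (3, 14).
Number of paths = 469190721

Inclusion–exclusion. Total paths: C(32, 14) = 471435600. Through P₁: C(14, 2)·C(18, 12) = 1689324. Through P₂: C(17, 3)·C(15, 11) = 928200. Since P₁ is strictly southwest of P₂, a monotone path through both must visit P₁ then P₂; paths through both = C(14, 2)·C(3, 1)·C(15, 11) = 372645. Avoid both = 471435600 − 1689324 − 928200 + 372645 = 469190721.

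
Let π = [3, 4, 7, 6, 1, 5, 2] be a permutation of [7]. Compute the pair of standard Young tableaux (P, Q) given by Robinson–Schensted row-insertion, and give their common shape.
P = [1, 2, 5] / [3, 4] / [6] / [7];  Q = [1, 2, 3] / [4, 6] / [5] / [7];  common shape = (3, 2, 1, 1)

Row-insert the values π_1, π_2, … into P one at a time, bumping the leftmost entry strictly greater than the inserted value down to the next row. The recording tableau Q records, in position (i, j), the step at which that cell was added to P.
  Insert 3 (step 1): P = [3];  Q = [1]
  Insert 4 (step 2): P = [3, 4];  Q = [1, 2]
  Insert 7 (step 3): P = [3, 4, 7];  Q = [1, 2, 3]
  Insert 6 (step 4): P = [3, 4, 6] / [7];  Q = [1, 2, 3] / [4]
  Insert 1 (step 5): P = [1, 4, 6] / [3] / [7];  Q = [1, 2, 3] / [4] / [5]
  Insert 5 (step 6): P = [1, 4, 5] / [3, 6] / [7];  Q = [1, 2, 3] / [4, 6] / [5]
  Insert 2 (step 7): P = [1, 2, 5] / [3, 4] / [6] / [7];  Q = [1, 2, 3] / [4, 6] / [5] / [7]
Final shape: (3, 2, 1, 1).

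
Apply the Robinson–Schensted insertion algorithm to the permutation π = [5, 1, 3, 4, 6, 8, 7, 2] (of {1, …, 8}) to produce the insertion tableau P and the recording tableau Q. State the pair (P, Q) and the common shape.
P = [1, 2, 4, 6, 7] / [3, 8] / [5];  Q = [1, 3, 4, 5, 6] / [2, 7] / [8];  common shape = (5, 2, 1)

Row-insert the values π_1, π_2, … into P one at a time, bumping the leftmost entry strictly greater than the inserted value down to the next row. The recording tableau Q records, in position (i, j), the step at which that cell was added to P.
  Insert 5 (step 1): P = [5];  Q = [1]
  Insert 1 (step 2): P = [1] / [5];  Q = [1] / [2]
  Insert 3 (step 3): P = [1, 3] / [5];  Q = [1, 3] / [2]
  Insert 4 (step 4): P = [1, 3, 4] / [5];  Q = [1, 3, 4] / [2]
  Insert 6 (step 5): P = [1, 3, 4, 6] / [5];  Q = [1, 3, 4, 5] / [2]
  Insert 8 (step 6): P = [1, 3, 4, 6, 8] / [5];  Q = [1, 3, 4, 5, 6] / [2]
  Insert 7 (step 7): P = [1, 3, 4, 6, 7] / [5, 8];  Q = [1, 3, 4, 5, 6] / [2, 7]
  Insert 2 (step 8): P = [1, 2, 4, 6, 7] / [3, 8] / [5];  Q = [1, 3, 4, 5, 6] / [2, 7] / [8]
Final shape: (5, 2, 1).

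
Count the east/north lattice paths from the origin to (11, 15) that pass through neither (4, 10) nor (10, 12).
Number of paths = 4458896

Inclusion–exclusion. Total paths: C(26, 11) = 7726160. Through P₁: C(14, 4)·C(12, 7) = 792792. Through P₂: C(22, 10)·C(4, 1) = 2586584. Since P₁ is strictly southwest of P₂, a monotone path through both must visit P₁ then P₂; paths through both = C(14, 4)·C(8, 6)·C(4, 1) = 112112. Avoid both = 7726160 − 792792 − 2586584 + 112112 = 4458896.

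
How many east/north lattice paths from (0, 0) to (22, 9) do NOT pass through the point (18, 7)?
Number of paths = 12949575

Total paths from (0, 0) to (22, 9): C(31, 22) = 20160075. Paths through (18, 7): (paths (0, 0) → (18, 7)) × (paths (18, 7) → (22, 9)) = C(25, 18) · C(6, 4) = 480700 · 15 = 7210500. Avoidance count = 20160075 − 7210500 = 12949575.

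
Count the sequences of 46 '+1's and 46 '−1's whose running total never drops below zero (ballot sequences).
C_46 = 8740328711533173390046320

These ballot sequences are counted by the Catalan number C_n = (1/(n + 1)) · C(2n, n). For n = 46: C_46 = (1/47) · C(92, 46) = 410795449442059149332177040/47 = 8740328711533173390046320.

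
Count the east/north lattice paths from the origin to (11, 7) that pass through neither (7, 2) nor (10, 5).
Number of paths = 20439

Inclusion–exclusion. Total paths: C(18, 11) = 31824. Through P₁: C(9, 7)·C(9, 4) = 4536. Through P₂: C(15, 10)·C(3, 1) = 9009. Since P₁ is strictly southwest of P₂, a monotone path through both must visit P₁ then P₂; paths through both = C(9, 7)·C(6, 3)·C(3, 1) = 2160. Avoid both = 31824 − 4536 − 9009 + 2160 = 20439.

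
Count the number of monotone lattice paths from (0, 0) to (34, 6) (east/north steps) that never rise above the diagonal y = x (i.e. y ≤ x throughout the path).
Number of paths = 3180372

By the reflection principle (André's argument), the number of monotone paths to (34, 6) with n ≤ m that never go above y = x is C(40, 34) − C(40, 35) = 3838380 − 658008 = 3180372.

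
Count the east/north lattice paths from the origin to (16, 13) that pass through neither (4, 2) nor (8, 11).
Number of paths = 44664180

Inclusion–exclusion. Total paths: C(29, 16) = 67863915. Through P₁: C(6, 4)·C(23, 12) = 20281170. Through P₂: C(19, 8)·C(10, 8) = 3401190. Since P₁ is strictly southwest of P₂, a monotone path through both must visit P₁ then P₂; paths through both = C(6, 4)·C(13, 4)·C(10, 8) = 482625. Avoid both = 67863915 − 20281170 − 3401190 + 482625 = 44664180.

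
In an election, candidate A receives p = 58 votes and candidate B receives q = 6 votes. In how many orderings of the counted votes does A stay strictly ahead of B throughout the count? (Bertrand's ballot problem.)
Strict-lead orderings = 60916674

Total orderings of the 64 votes with 58 for A: C(64, 58) = 74974368. By the Bertrand ballot formula (Cycle Lemma / reflection principle), the number of orderings in which A is strictly ahead of B throughout is (p − q)/(p + q) · C(p + q, p) = (58 − 6)/(58 + 6) · 74974368 = 60916674.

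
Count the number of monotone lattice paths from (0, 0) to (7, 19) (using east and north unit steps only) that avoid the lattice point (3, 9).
Number of paths = 437580

Total paths from (0, 0) to (7, 19): C(26, 7) = 657800. Paths through (3, 9): (paths (0, 0) → (3, 9)) × (paths (3, 9) → (7, 19)) = C(12, 3) · C(14, 4) = 220 · 1001 = 220220. Avoidance count = 657800 − 220220 = 437580.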